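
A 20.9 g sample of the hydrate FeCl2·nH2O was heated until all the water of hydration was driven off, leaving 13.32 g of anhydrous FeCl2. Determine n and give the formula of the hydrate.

FeCl2·4H2O

Mass of water lost = 20.9 − 13.32 = 7.58 g → 7.58 / 18.02 = 0.4206 mol H2O
Molar mass of FeCl2 = 126.75 g/mol → mol FeCl2 = 13.32 / 126.75 = 0.1051
n = 0.4206 / 0.1051 = 4.00 ≈ 4 → FeCl2·4H2O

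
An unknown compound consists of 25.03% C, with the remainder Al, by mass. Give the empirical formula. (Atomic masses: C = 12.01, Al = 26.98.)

Assume 100 g: 25.03 g C, 74.97 g Al.
Moles — C: 25.03 / 12.01 = 2.084 mol; Al: 74.97 / 26.98 = 2.779 mol
Smallest is C at 2.084 mol; normalising gives C 1.000, Al 1.333
Multiply by 3: C 3.00, Al 4.00 → C3Al4

C3Al4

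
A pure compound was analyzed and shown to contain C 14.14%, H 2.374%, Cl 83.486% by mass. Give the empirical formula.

CH2Cl2

Assume 100 g: 14.14 g C, 2.374 g H, 83.486 g Cl.
n(C) = 14.14/12.01 = 1.177, n(H) = 2.374/1.008 = 2.355, n(Cl) = 83.486/35.45 = 2.355
Divide by the smallest (1.177 mol C): C 1.000, H 2.000, Cl 2.000
≈ 1:2:2 → CH2Cl2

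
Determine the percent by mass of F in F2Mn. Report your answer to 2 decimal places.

40.89%

Molar mass = 2(19.00) + 1(54.94) = 92.940 g/mol
Mass of F per mole = 2 × 19.00 = 38.000 g
% F = 38.000 / 92.940 × 100 = 40.89%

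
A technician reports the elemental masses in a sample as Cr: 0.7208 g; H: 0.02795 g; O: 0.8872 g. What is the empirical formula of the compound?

CrH2O4

Moles — Cr: 0.7208 / 52.00 = 0.01386 mol; H: 0.02795 / 1.008 = 0.02773 mol; O: 0.8872 / 16.00 = 0.05545 mol
Smallest is Cr at 0.01386 mol; normalising gives Cr 1.000, H 2.000, O 4.000
→ CrH2O4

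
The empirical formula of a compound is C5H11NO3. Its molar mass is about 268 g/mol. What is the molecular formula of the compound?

Empirical-formula mass = 133.15 g/mol
n = 268 / 133.15 = 2.01 ≈ 2
Molecular formula = (C5H11NO3)2 = C10H22N2O6

C10H22N2O6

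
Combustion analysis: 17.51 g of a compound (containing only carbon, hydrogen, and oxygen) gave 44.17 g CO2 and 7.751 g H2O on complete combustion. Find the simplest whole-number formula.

C7H6O2

mol C = 44.17 / 44.01 = 1.004; mass C = 1.004 × 12.01 = 12.05 g
mol H = 2 × (7.751 / 18.02) = 0.8603; mass H = 0.8603 × 1.008 = 0.8671 g
mass O = 17.51 − (12.92) = 4.589 g → mol O = 0.2868
Ratios (÷ 0.2868): C 3.499, H 2.999, O 1.000
×2: C 7.00, H 6.00, O 2.00 → C7H6O2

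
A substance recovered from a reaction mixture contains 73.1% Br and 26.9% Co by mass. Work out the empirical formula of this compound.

Br2Co

Assume 100 g: 73.1 g Br, 26.9 g Co.
n(Br) = 73.1/79.90 = 0.9149, n(Co) = 26.9/58.93 = 0.4565
Divide by the smallest (0.4565 mol Co): Br 2.004, Co 1.000
≈ 2:1 → Br2Co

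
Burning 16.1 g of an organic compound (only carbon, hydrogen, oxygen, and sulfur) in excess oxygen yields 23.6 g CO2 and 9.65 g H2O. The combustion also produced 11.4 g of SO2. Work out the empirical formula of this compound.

mol C = 23.6 / 44.01 = 0.5362; mass C = 0.5362 × 12.01 = 6.440 g
mol H = 2 × (9.65 / 18.02) = 1.071; mass H = 1.071 × 1.008 = 1.080 g
mol S = 11.4 / 64.07 = 0.1779; mass S = 5.706 g
mass O = 16.1 − (13.23) = 2.874 g → mol O = 0.1796
Smallest is S at 0.1779 mol; normalising gives C 3.014, H 6.019, O 1.009, S 1.000
≈ 3:6:1:1 → C3H6OS

C3H6OS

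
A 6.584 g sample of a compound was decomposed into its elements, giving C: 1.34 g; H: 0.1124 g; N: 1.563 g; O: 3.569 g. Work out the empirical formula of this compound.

CHNO2

Moles — C: 1.34 / 12.01 = 0.1116 mol; H: 0.1124 / 1.008 = 0.1115 mol; N: 1.563 / 14.01 = 0.1116 mol; O: 3.569 / 16.00 = 0.2231 mol
Smallest is H at 0.1115 mol; normalising gives C 1.001, H 1.000, N 1.000, O 2.000
→ CHNO2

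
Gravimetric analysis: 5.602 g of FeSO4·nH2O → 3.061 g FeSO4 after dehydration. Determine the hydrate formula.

FeSO4·7H2O

Mass of water lost = 5.602 − 3.061 = 2.541 g → 2.541 / 18.02 = 0.141 mol H2O
Molar mass of FeSO4 = 151.92 g/mol → mol FeSO4 = 3.061 / 151.92 = 0.02015
n = 0.141 / 0.02015 = 7.00 ≈ 7 → FeSO4·7H2O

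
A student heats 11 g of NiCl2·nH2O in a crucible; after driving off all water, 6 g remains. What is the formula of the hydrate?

NiCl2·6H2O

Mass of water lost = 11 − 6 = 5 g → 5 / 18.02 = 0.2775 mol H2O
Molar mass of NiCl2 = 129.59 g/mol → mol NiCl2 = 6 / 129.59 = 0.0463
n = 0.2775 / 0.0463 = 5.99 ≈ 6 → NiCl2·6H2O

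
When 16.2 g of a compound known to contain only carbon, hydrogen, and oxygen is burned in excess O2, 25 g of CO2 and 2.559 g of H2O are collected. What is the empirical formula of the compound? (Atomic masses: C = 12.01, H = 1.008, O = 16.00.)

mol C = 25 / 44.01 = 0.5681; mass C = 0.5681 × 12.01 = 6.822 g
mol H = 2 × (2.559 / 18.02) = 0.2840; mass H = 0.2840 × 1.008 = 0.2863 g
mass O = 16.2 − (7.109) = 9.091 g → mol O = 0.5682
Smallest is H at 0.284 mol; normalising gives C 2.000, H 1.000, O 2.001
Ratio ≈ 2:1:2, so the empirical formula is C2HO2

C2HO2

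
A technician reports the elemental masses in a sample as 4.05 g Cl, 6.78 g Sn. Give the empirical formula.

Cl2Sn

Cl: 4.05 g ÷ 35.45 g/mol = 0.1142 mol
Sn: 6.78 g ÷ 118.71 g/mol = 0.05711 mol
Smallest is Sn at 0.05711 mol; normalising gives Cl 2.000, Sn 1.000
≈ 2:1 → Cl2Sn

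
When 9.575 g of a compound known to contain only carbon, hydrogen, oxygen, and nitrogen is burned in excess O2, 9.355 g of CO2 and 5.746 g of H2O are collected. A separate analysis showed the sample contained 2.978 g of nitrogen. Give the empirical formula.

CH3NO

mol C = 9.355 / 44.01 = 0.2126; mass C = 0.2126 × 12.01 = 2.553 g
mol H = 2 × (5.746 / 18.02) = 0.6377; mass H = 0.6377 × 1.008 = 0.6428 g
mol N = 2.978 / 14.01 = 0.2126
mass O = 9.575 − (6.174) = 3.401 g → mol O = 0.2126
Smallest is N at 0.2126 mol; normalising gives C 1.000, H 3.000, N 1.000, O 1.000
→ CH3NO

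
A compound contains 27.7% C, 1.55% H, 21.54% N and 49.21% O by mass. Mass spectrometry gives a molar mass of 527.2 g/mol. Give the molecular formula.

C12H8N8O16

Assume 100 g: 27.7 g C, 1.55 g H, 21.54 g N, 49.21 g O.
Moles — C: 27.7 / 12.01 = 2.306 mol; H: 1.55 / 1.008 = 1.538 mol; N: 21.54 / 14.01 = 1.537 mol; O: 49.21 / 16.00 = 3.076 mol
Smallest is N at 1.537 mol; normalising gives C 1.500, H 1.000, N 1.000, O 2.000
×2: C 3.00, H 2.00, N 2.00, O 4.00 → C3H2N2O4
Empirical-formula mass = 130.07 g/mol
n = 527.2 / 130.07 = 4.05 ≈ 4
Molecular formula = (C3H2N2O4)×4 = C12H8N8O16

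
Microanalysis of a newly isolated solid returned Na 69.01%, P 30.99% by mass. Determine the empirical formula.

Assume 100 g: 69.01 g Na, 30.99 g P.
n(Na) = 69.01/22.99 = 3.002, n(P) = 30.99/30.97 = 1.001
Ratios (÷ 1.001): Na 3.000, P 1.000
→ Na3P

Na3P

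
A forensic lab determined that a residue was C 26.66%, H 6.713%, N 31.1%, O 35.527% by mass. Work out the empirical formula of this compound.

Assume 100 g: 26.66 g C, 6.713 g H, 31.1 g N, 35.527 g O.
C: 26.66 g ÷ 12.01 g/mol = 2.22 mol
H: 6.713 g ÷ 1.008 g/mol = 6.66 mol
N: 31.1 g ÷ 14.01 g/mol = 2.22 mol
O: 35.527 g ÷ 16.00 g/mol = 2.22 mol
Ratios (÷ 2.22): C 1.000, H 3.000, N 1.000, O 1.000
≈ 1:3:1:1 → CH3NO

CH3NO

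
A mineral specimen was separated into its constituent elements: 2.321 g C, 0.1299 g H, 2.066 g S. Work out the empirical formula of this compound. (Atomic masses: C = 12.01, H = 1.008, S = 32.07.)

Moles — C: 2.321 / 12.01 = 0.1933 mol; H: 0.1299 / 1.008 = 0.1289 mol; S: 2.066 / 32.07 = 0.06442 mol
Ratios (÷ 0.06442): C 3.000, H 2.000, S 1.000
→ C3H2S

C3H2S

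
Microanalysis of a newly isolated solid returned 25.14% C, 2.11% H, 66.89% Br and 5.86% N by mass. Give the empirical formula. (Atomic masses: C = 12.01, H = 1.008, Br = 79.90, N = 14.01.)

C5H5Br2N

Assume 100 g: 25.14 g C, 2.11 g H, 66.89 g Br, 5.86 g N.
C: 25.14 g ÷ 12.01 g/mol = 2.093 mol
H: 2.11 g ÷ 1.008 g/mol = 2.093 mol
Br: 66.89 g ÷ 79.90 g/mol = 0.8372 mol
N: 5.86 g ÷ 14.01 g/mol = 0.4183 mol
Smallest is N at 0.4183 mol; normalising gives C 5.005, H 5.005, Br 2.001, N 1.000
→ C5H5Br2N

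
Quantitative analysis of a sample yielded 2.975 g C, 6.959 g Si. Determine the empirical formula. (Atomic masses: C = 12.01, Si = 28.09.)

CSi

n(C) = 2.975/12.01 = 0.2477, n(Si) = 6.959/28.09 = 0.2477
Smallest is C at 0.2477 mol; normalising gives C 1.000, Si 1.000
→ CSi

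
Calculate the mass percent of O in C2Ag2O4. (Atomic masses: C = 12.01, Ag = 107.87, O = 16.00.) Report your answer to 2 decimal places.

21.07%

Molar mass = 2(12.01) + 2(107.87) + 4(16.00) = 303.760 g/mol
Mass of O per mole = 4 × 16.00 = 64.000 g
% O = 64.000 / 303.760 × 100 = 21.07%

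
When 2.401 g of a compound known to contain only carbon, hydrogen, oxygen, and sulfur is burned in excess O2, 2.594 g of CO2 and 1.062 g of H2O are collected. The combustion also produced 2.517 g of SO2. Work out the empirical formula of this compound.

C3H6OS2

mol C = 2.594 / 44.01 = 0.05894; mass C = 0.05894 × 12.01 = 0.7079 g
mol H = 2 × (1.062 / 18.02) = 0.1179; mass H = 0.1179 × 1.008 = 0.1188 g
mol S = 2.517 / 64.07 = 0.03929; mass S = 1.260 g
mass O = 2.401 − (2.087) = 0.3144 g → mol O = 0.01965
Ratios (÷ 0.01965): C 2.999, H 5.998, O 1.000, S 1.999
≈ 3:6:1:2 → C3H6OS2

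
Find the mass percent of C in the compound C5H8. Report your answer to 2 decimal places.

Molar mass = 5(12.01) + 8(1.008) = 68.114 g/mol
Mass of C per mole = 5 × 12.01 = 60.050 g
% C = 60.050 / 68.114 × 100 = 88.16%

88.16%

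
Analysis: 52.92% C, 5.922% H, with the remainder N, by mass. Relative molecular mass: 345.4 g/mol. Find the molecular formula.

C15H20N10

Assume 100 g: 52.92 g C, 5.922 g H, 41.158 g N.
Moles — C: 52.92 / 12.01 = 4.406 mol; H: 5.922 / 1.008 = 5.875 mol; N: 41.158 / 14.01 = 2.938 mol
Divide by the smallest (2.938 mol N): C 1.500, H 2.000, N 1.000
×2: C 3.00, H 4.00, N 2.00 → C3H4N2
Empirical-formula mass = 68.08 g/mol
n = 345.4 / 68.08 = 5.07 ≈ 5
Molecular formula = (C3H4N2)×5 = C15H20N10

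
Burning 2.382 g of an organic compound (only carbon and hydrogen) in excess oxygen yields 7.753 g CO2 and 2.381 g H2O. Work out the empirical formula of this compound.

mol C = 7.753 / 44.01 = 0.1762; mass C = 0.1762 × 12.01 = 2.116 g
mol H = 2 × (2.381 / 18.02) = 0.2643; mass H = 0.2643 × 1.008 = 0.2664 g
Ratios (÷ 0.1762): C 1.000, H 1.500
×2: C 2.00, H 3.00 → C2H3

C2H3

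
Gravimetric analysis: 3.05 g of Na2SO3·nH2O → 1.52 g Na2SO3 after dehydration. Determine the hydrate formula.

Mass of water lost = 3.05 − 1.52 = 1.53 g → 1.53 / 18.02 = 0.08491 mol H2O
Molar mass of Na2SO3 = 126.05 g/mol → mol Na2SO3 = 1.52 / 126.05 = 0.01206
n = 0.08491 / 0.01206 = 7.04 ≈ 7 → Na2SO3·7H2O

Na2SO3·7H2O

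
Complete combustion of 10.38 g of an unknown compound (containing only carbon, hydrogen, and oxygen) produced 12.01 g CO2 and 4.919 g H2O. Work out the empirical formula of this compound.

mol C = 12.01 / 44.01 = 0.2729; mass C = 0.2729 × 12.01 = 3.277 g
mol H = 2 × (4.919 / 18.02) = 0.5459; mass H = 0.5459 × 1.008 = 0.5503 g
mass O = 10.38 − (3.828) = 6.552 g → mol O = 0.4095
Divide by the smallest (0.2729 mol C): C 1.000, H 2.001, O 1.501
Multiply by 2: C 2.00, H 4.00, O 3.00 → C2H4O3

C2H4O3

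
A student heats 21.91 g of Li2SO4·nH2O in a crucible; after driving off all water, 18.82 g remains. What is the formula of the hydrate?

Li2SO4·H2O

Mass of water lost = 21.91 − 18.82 = 3.09 g → 3.09 / 18.02 = 0.1715 mol H2O
Molar mass of Li2SO4 = 109.95 g/mol → mol Li2SO4 = 18.82 / 109.95 = 0.1712
n = 0.1715 / 0.1712 = 1.00 ≈ 1 → Li2SO4·H2O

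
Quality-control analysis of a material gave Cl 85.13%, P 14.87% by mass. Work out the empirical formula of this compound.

Cl5P

Assume 100 g: 85.13 g Cl, 14.87 g P.
Cl: 85.13 g ÷ 35.45 g/mol = 2.401 mol
P: 14.87 g ÷ 30.97 g/mol = 0.4801 mol
Smallest is P at 0.4801 mol; normalising gives Cl 5.001, P 1.000
Ratio ≈ 5:1, so the empirical formula is Cl5P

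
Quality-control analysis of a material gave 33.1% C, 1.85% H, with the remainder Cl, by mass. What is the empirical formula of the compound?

C3H2Cl2

Assume 100 g: 33.1 g C, 1.85 g H, 65.05 g Cl.
Moles — C: 33.1 / 12.01 = 2.756 mol; H: 1.85 / 1.008 = 1.835 mol; Cl: 65.05 / 35.45 = 1.835 mol
Smallest is Cl at 1.835 mol; normalising gives C 1.502, H 1.000, Cl 1.000
Scaling by 2: C 3.00, H 2.00, Cl 2.00 → C3H2Cl2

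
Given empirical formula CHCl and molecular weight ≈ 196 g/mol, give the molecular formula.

C4H4Cl4

Empirical-formula mass = 48.47 g/mol
n = 196 / 48.47 = 4.04 ≈ 4
Molecular formula = (CHCl)4 = C4H4Cl4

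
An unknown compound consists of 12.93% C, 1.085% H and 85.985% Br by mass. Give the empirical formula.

CHBr

Assume 100 g: 12.93 g C, 1.085 g H, 85.985 g Br.
n(C) = 12.93/12.01 = 1.077, n(H) = 1.085/1.008 = 1.076, n(Br) = 85.985/79.90 = 1.076
Ratios (÷ 1.076): C 1.000, H 1.000, Br 1.000
→ CHBr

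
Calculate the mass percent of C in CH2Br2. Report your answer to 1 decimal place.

6.9%

Molar mass = 1(12.01) + 2(1.008) + 2(79.90) = 173.826 g/mol
Mass of C per mole = 1 × 12.01 = 12.010 g
% C = 12.010 / 173.826 × 100 = 6.9%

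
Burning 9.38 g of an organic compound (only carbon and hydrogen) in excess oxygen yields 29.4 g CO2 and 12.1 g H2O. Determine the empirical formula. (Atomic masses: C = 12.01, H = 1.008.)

CH2

mol C = 29.4 / 44.01 = 0.6680; mass C = 0.6680 × 12.01 = 8.023 g
mol H = 2 × (12.1 / 18.02) = 1.343; mass H = 1.343 × 1.008 = 1.354 g
Smallest is C at 0.668 mol; normalising gives C 1.000, H 2.010
≈ 1:2 → CH2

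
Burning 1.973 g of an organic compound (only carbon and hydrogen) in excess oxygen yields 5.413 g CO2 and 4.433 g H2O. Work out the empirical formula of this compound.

CH4

mol C = 5.413 / 44.01 = 0.1230; mass C = 0.1230 × 12.01 = 1.477 g
mol H = 2 × (4.433 / 18.02) = 0.4920; mass H = 0.4920 × 1.008 = 0.4959 g
Divide by the smallest (0.123 mol C): C 1.000, H 4.000
Ratio ≈ 1:4, so the empirical formula is CH4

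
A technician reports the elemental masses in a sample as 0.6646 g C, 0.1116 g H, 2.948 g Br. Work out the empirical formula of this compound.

n(C) = 0.6646/12.01 = 0.05534, n(H) = 0.1116/1.008 = 0.1107, n(Br) = 2.948/79.90 = 0.0369
Smallest is Br at 0.0369 mol; normalising gives C 1.500, H 3.001, Br 1.000
×2: C 3.00, H 6.00, Br 2.00 → C3H6Br2

C3H6Br2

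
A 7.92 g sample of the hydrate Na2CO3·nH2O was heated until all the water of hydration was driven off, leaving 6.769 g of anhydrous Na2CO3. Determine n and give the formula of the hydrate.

Mass of water lost = 7.92 − 6.769 = 1.151 g → 1.151 / 18.02 = 0.06387 mol H2O
Molar mass of Na2CO3 = 105.99 g/mol → mol Na2CO3 = 6.769 / 105.99 = 0.06386
n = 0.06387 / 0.06386 = 1.00 ≈ 1 → Na2CO3·H2O

Na2CO3·H2O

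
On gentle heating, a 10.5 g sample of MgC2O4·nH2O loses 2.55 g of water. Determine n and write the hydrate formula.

Mass of anhydrous MgC2O4 = 10.5 − 2.55 = 7.95 g
mol H2O = 2.55 / 18.02 = 0.1415
Molar mass of MgC2O4 = 112.33 g/mol → mol MgC2O4 = 7.95 / 112.33 = 0.07077
n = 0.1415 / 0.07077 = 2.00 ≈ 2 → MgC2O4·2H2O

MgC2O4·2H2O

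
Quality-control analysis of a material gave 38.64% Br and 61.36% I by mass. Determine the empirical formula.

BrI

Assume 100 g: 38.64 g Br, 61.36 g I.
Moles — Br: 38.64 / 79.90 = 0.4836 mol; I: 61.36 / 126.90 = 0.4835 mol
Smallest is I at 0.4835 mol; normalising gives Br 1.000, I 1.000
Ratio ≈ 1:1, so the empirical formula is BrI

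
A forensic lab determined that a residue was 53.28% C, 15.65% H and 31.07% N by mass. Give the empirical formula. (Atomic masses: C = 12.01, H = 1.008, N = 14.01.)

C2H7N

Assume 100 g: 53.28 g C, 15.65 g H, 31.07 g N.
C: 53.28 g ÷ 12.01 g/mol = 4.436 mol
H: 15.65 g ÷ 1.008 g/mol = 15.53 mol
N: 31.07 g ÷ 14.01 g/mol = 2.218 mol
Smallest is N at 2.218 mol; normalising gives C 2.000, H 7.001, N 1.000
→ C2H7N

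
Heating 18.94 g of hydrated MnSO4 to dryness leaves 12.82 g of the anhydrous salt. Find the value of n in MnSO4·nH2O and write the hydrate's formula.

Mass of water lost = 18.94 − 12.82 = 6.12 g → 6.12 / 18.02 = 0.3396 mol H2O
Molar mass of MnSO4 = 151.01 g/mol → mol MnSO4 = 12.82 / 151.01 = 0.0849
n = 0.3396 / 0.0849 = 4.00 ≈ 4 → MnSO4·4H2O

MnSO4·4H2O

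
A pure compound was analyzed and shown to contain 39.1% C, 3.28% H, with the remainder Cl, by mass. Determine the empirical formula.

C2H2Cl

Assume 100 g: 39.1 g C, 3.28 g H, 57.62 g Cl.
n(C) = 39.1/12.01 = 3.256, n(H) = 3.28/1.008 = 3.254, n(Cl) = 57.62/35.45 = 1.625
Ratios (÷ 1.625): C 2.003, H 2.002, Cl 1.000
→ C2H2Cl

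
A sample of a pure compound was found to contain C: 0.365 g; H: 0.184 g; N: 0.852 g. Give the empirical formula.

CH6N2

C: 0.365 g ÷ 12.01 g/mol = 0.03039 mol
H: 0.184 g ÷ 1.008 g/mol = 0.1825 mol
N: 0.852 g ÷ 14.01 g/mol = 0.06081 mol
Smallest is C at 0.03039 mol; normalising gives C 1.000, H 6.006, N 2.001
→ CH6N2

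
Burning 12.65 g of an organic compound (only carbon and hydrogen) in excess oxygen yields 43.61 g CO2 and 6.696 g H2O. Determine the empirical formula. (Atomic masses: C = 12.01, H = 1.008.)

mol C = 43.61 / 44.01 = 0.9909; mass C = 0.9909 × 12.01 = 11.90 g
mol H = 2 × (6.696 / 18.02) = 0.7432; mass H = 0.7432 × 1.008 = 0.7491 g
Ratios (÷ 0.7432): C 1.333, H 1.000
Scaling by 3: C 4.00, H 3.00 → C4H3

C4H3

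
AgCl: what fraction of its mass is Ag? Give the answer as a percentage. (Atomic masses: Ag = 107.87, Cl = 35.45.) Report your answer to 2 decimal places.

Molar mass = 1(107.87) + 1(35.45) = 143.320 g/mol
Mass of Ag per mole = 1 × 107.87 = 107.870 g
% Ag = 107.870 / 143.320 × 100 = 75.27%

75.27%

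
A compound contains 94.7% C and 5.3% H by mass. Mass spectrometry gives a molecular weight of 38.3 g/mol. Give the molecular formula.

C3H2

Assume 100 g: 94.7 g C, 5.3 g H.
Moles — C: 94.7 / 12.01 = 7.885 mol; H: 5.3 / 1.008 = 5.258 mol
Smallest is H at 5.258 mol; normalising gives C 1.500, H 1.000
Multiply by 2: C 3.00, H 2.00 → C3H2
Empirical-formula mass = 38.05 g/mol
n = 38.3 / 38.05 = 1.01 ≈ 1
Molecular formula = empirical formula = C3H2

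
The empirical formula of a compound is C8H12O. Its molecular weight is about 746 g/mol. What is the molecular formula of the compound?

Empirical-formula mass = 124.18 g/mol
n = 746 / 124.18 = 6.01 ≈ 6
Molecular formula = (C8H12O)6 = C48H72O6

C48H72O6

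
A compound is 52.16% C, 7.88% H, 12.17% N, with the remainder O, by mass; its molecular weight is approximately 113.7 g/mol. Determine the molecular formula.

C5H9NO2

Assume 100 g: 52.16 g C, 7.88 g H, 12.17 g N, 27.79 g O.
C: 52.16 g ÷ 12.01 g/mol = 4.343 mol
H: 7.88 g ÷ 1.008 g/mol = 7.817 mol
N: 12.17 g ÷ 14.01 g/mol = 0.8687 mol
O: 27.79 g ÷ 16.00 g/mol = 1.737 mol
Divide by the smallest (0.8687 mol N): C 5.000, H 8.999, N 1.000, O 1.999
≈ 5:9:1:2 → C5H9NO2
Empirical-formula mass = 115.13 g/mol
n = 113.7 / 115.13 = 0.99 ≈ 1
Molecular formula = empirical formula = C5H9NO2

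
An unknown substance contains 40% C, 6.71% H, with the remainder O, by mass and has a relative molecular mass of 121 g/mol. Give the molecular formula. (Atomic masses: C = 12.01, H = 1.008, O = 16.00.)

Assume 100 g: 40 g C, 6.71 g H, 53.29 g O.
n(C) = 40/12.01 = 3.331, n(H) = 6.71/1.008 = 6.657, n(O) = 53.29/16.00 = 3.331
Divide by the smallest (3.331 mol C): C 1.000, H 1.999, O 1.000
Ratio ≈ 1:2:1, so the empirical formula is CH2O
Empirical-formula mass = 30.03 g/mol
n = 121 / 30.03 = 4.03 ≈ 4
Molecular formula = (CH2O)×4 = C4H8O4

C4H8O4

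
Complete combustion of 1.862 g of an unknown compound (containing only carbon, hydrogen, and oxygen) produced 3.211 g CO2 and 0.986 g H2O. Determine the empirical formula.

C4H6O3

mol C = 3.211 / 44.01 = 0.07296; mass C = 0.07296 × 12.01 = 0.8763 g
mol H = 2 × (0.986 / 18.02) = 0.1094; mass H = 0.1094 × 1.008 = 0.1103 g
mass O = 1.862 − (0.9866) = 0.8754 g → mol O = 0.05471
Ratios (÷ 0.05471): C 1.333, H 2.000, O 1.000
Multiply by 3: C 4.00, H 6.00, O 3.00 → C4H6O3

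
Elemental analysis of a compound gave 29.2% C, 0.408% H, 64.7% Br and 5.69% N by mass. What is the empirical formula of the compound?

Assume 100 g: 29.2 g C, 0.408 g H, 64.7 g Br, 5.69 g N.
n(C) = 29.2/12.01 = 2.431, n(H) = 0.408/1.008 = 0.4048, n(Br) = 64.7/79.90 = 0.8098, n(N) = 5.69/14.01 = 0.4061
Divide by the smallest (0.4048 mol H): C 6.007, H 1.000, Br 2.001, N 1.003
→ C6HBr2N

C6HBr2N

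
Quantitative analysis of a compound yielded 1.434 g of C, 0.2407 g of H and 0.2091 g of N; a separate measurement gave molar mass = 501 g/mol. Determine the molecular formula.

C: 1.434 g ÷ 12.01 g/mol = 0.1194 mol
H: 0.2407 g ÷ 1.008 g/mol = 0.2388 mol
N: 0.2091 g ÷ 14.01 g/mol = 0.01493 mol
Smallest is N at 0.01493 mol; normalising gives C 8.000, H 15.999, N 1.000
Ratio ≈ 8:16:1, so the empirical formula is C8H16N
Empirical-formula mass = 126.22 g/mol
n = 501 / 126.22 = 3.97 ≈ 4
Molecular formula = (C8H16N)×4 = C32H64N4

C32H64N4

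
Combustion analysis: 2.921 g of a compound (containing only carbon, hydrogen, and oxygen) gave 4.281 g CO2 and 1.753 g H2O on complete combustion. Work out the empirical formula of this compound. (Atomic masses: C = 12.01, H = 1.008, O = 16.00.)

CH2O

mol C = 4.281 / 44.01 = 0.09727; mass C = 0.09727 × 12.01 = 1.168 g
mol H = 2 × (1.753 / 18.02) = 0.1946; mass H = 0.1946 × 1.008 = 0.1961 g
mass O = 2.921 − (1.364) = 1.557 g → mol O = 0.09729
Divide by the smallest (0.09727 mol C): C 1.000, H 2.000, O 1.000
≈ 1:2:1 → CH2O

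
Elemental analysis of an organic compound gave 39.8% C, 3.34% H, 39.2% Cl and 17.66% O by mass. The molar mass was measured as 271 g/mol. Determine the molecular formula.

C9H9Cl3O3

Assume 100 g: 39.8 g C, 3.34 g H, 39.2 g Cl, 17.66 g O.
C: 39.8 g ÷ 12.01 g/mol = 3.314 mol
H: 3.34 g ÷ 1.008 g/mol = 3.313 mol
Cl: 39.2 g ÷ 35.45 g/mol = 1.106 mol
O: 17.66 g ÷ 16.00 g/mol = 1.104 mol
Smallest is O at 1.104 mol; normalising gives C 3.002, H 3.002, Cl 1.002, O 1.000
Ratio ≈ 3:3:1:1, so the empirical formula is C3H3ClO
Empirical-formula mass = 90.50 g/mol
n = 271 / 90.50 = 2.99 ≈ 3
Molecular formula = (C3H3ClO)×3 = C9H9Cl3O3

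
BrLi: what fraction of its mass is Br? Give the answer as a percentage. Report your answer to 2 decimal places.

92.01%

Molar mass = 1(79.90) + 1(6.94) = 86.840 g/mol
Mass of Br per mole = 1 × 79.90 = 79.900 g
% Br = 79.900 / 86.840 × 100 = 92.01%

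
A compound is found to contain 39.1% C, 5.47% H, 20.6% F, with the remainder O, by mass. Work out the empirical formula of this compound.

C3H5FO2

Assume 100 g: 39.1 g C, 5.47 g H, 20.6 g F, 34.83 g O.
n(C) = 39.1/12.01 = 3.256, n(H) = 5.47/1.008 = 5.427, n(F) = 20.6/19.00 = 1.084, n(O) = 34.83/16.00 = 2.177
Smallest is F at 1.084 mol; normalising gives C 3.003, H 5.005, F 1.000, O 2.008
→ C3H5FO2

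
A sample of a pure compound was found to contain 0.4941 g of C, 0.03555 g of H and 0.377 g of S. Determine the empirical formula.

n(C) = 0.4941/12.01 = 0.04114, n(H) = 0.03555/1.008 = 0.03527, n(S) = 0.377/32.07 = 0.01176
Divide by the smallest (0.01176 mol S): C 3.500, H 3.000, S 1.000
×2: C 7.00, H 6.00, S 2.00 → C7H6S2

C7H6S2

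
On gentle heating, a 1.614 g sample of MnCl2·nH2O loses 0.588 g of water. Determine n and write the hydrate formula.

MnCl2·4H2O

Mass of anhydrous MnCl2 = 1.614 − 0.588 = 1.026 g
mol H2O = 0.588 / 18.02 = 0.03263
Molar mass of MnCl2 = 125.84 g/mol → mol MnCl2 = 1.026 / 125.84 = 0.008153
n = 0.03263 / 0.008153 = 4.00 ≈ 4 → MnCl2·4H2O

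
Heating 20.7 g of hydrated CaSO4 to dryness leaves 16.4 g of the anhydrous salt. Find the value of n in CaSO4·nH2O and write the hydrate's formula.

CaSO4·2H2O

Mass of water lost = 20.7 − 16.4 = 4.3 g → 4.3 / 18.02 = 0.2386 mol H2O
Molar mass of CaSO4 = 136.15 g/mol → mol CaSO4 = 16.4 / 136.15 = 0.1205
n = 0.2386 / 0.1205 = 1.98 ≈ 2 → CaSO4·2H2O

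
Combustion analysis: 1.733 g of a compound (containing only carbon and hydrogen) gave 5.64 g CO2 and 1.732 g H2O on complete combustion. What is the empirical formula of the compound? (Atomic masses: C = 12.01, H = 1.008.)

C2H3

mol C = 5.64 / 44.01 = 0.1282; mass C = 0.1282 × 12.01 = 1.539 g
mol H = 2 × (1.732 / 18.02) = 0.1922; mass H = 0.1922 × 1.008 = 0.1938 g
Ratios (÷ 0.1282): C 1.000, H 1.500
×2: C 2.00, H 3.00 → C2H3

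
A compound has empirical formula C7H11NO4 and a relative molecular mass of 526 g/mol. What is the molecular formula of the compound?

Empirical-formula mass = 173.17 g/mol
n = 526 / 173.17 = 3.04 ≈ 3
Molecular formula = (C7H11NO4)3 = C21H33N3O12

C21H33N3O12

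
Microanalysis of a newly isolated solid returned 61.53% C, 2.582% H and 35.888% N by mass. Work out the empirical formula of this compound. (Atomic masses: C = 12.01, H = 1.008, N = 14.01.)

C2HN

Assume 100 g: 61.53 g C, 2.582 g H, 35.888 g N.
C: 61.53 g ÷ 12.01 g/mol = 5.123 mol
H: 2.582 g ÷ 1.008 g/mol = 2.562 mol
N: 35.888 g ÷ 14.01 g/mol = 2.562 mol
Divide by the smallest (2.562 mol H): C 2.000, H 1.000, N 1.000
→ C2HN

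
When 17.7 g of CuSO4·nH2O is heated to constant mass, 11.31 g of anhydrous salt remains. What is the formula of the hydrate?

CuSO4·5H2O

Mass of water lost = 17.7 − 11.31 = 6.39 g → 6.39 / 18.02 = 0.3546 mol H2O
Molar mass of CuSO4 = 159.62 g/mol → mol CuSO4 = 11.31 / 159.62 = 0.07086
n = 0.3546 / 0.07086 = 5.00 ≈ 5 → CuSO4·5H2O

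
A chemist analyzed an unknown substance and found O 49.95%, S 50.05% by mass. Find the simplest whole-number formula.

Assume 100 g: 49.95 g O, 50.05 g S.
Moles — O: 49.95 / 16.00 = 3.122 mol; S: 50.05 / 32.07 = 1.561 mol
Smallest is S at 1.561 mol; normalising gives O 2.000, S 1.000
→ O2S

O2S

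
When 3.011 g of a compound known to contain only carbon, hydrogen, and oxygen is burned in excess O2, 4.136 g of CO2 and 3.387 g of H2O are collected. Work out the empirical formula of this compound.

mol C = 4.136 / 44.01 = 0.09398; mass C = 0.09398 × 12.01 = 1.129 g
mol H = 2 × (3.387 / 18.02) = 0.3759; mass H = 0.3759 × 1.008 = 0.3789 g
mass O = 3.011 − (1.508) = 1.503 g → mol O = 0.09396
Ratios (÷ 0.09396): C 1.000, H 4.001, O 1.000
≈ 1:4:1 → CH4O

CH4O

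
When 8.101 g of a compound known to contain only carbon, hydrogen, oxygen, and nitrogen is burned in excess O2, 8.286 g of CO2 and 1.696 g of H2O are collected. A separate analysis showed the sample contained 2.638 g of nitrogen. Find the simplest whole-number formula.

CHNO

mol C = 8.286 / 44.01 = 0.1883; mass C = 0.1883 × 12.01 = 2.261 g
mol H = 2 × (1.696 / 18.02) = 0.1882; mass H = 0.1882 × 1.008 = 0.1897 g
mol N = 2.638 / 14.01 = 0.1883
mass O = 8.101 − (5.089) = 3.012 g → mol O = 0.1883
Ratios (÷ 0.1882): C 1.000, H 1.000, N 1.000, O 1.000
→ CHNO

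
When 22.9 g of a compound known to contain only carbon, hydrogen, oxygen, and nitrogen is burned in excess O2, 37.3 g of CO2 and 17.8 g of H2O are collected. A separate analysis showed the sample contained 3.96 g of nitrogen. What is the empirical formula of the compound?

mol C = 37.3 / 44.01 = 0.8475; mass C = 0.8475 × 12.01 = 10.18 g
mol H = 2 × (17.8 / 18.02) = 1.976; mass H = 1.976 × 1.008 = 1.991 g
mol N = 3.96 / 14.01 = 0.2827
mass O = 22.9 − (16.13) = 6.770 g → mol O = 0.4231
Smallest is N at 0.2827 mol; normalising gives C 2.998, H 6.989, N 1.000, O 1.497
Multiply by 2: C 6.00, H 13.98, N 2.00, O 2.99 → C6H14N2O3

C6H14N2O3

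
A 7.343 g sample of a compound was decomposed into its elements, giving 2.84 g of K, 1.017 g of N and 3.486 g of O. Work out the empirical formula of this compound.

Moles — K: 2.84 / 39.10 = 0.07263 mol; N: 1.017 / 14.01 = 0.07259 mol; O: 3.486 / 16.00 = 0.2179 mol
Divide by the smallest (0.07259 mol N): K 1.001, N 1.000, O 3.001
Ratio ≈ 1:1:3, so the empirical formula is KNO3

KNO3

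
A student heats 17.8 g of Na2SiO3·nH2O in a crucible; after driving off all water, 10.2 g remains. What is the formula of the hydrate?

Mass of water lost = 17.8 − 10.2 = 7.6 g → 7.6 / 18.02 = 0.4218 mol H2O
Molar mass of Na2SiO3 = 122.07 g/mol → mol Na2SiO3 = 10.2 / 122.07 = 0.08356
n = 0.4218 / 0.08356 = 5.05 ≈ 5 → Na2SiO3·5H2O

Na2SiO3·5H2O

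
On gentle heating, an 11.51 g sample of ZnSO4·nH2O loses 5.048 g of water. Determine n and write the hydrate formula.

Mass of anhydrous ZnSO4 = 11.51 − 5.048 = 6.462 g
mol H2O = 5.048 / 18.02 = 0.2801
Molar mass of ZnSO4 = 161.45 g/mol → mol ZnSO4 = 6.462 / 161.45 = 0.04002
n = 0.2801 / 0.04002 = 7.00 ≈ 7 → ZnSO4·7H2O

ZnSO4·7H2O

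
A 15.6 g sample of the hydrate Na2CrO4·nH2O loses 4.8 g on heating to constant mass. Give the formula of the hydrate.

Mass of anhydrous Na2CrO4 = 15.6 − 4.8 = 10.8 g
mol H2O = 4.8 / 18.02 = 0.2664
Molar mass of Na2CrO4 = 161.98 g/mol → mol Na2CrO4 = 10.8 / 161.98 = 0.06667
n = 0.2664 / 0.06667 = 4.00 ≈ 4 → Na2CrO4·4H2O

Na2CrO4·4H2O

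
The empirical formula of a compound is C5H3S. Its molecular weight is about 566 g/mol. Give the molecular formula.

Empirical-formula mass = 95.14 g/mol
n = 566 / 95.14 = 5.95 ≈ 6
Molecular formula = (C5H3S)6 = C30H18S6

C30H18S6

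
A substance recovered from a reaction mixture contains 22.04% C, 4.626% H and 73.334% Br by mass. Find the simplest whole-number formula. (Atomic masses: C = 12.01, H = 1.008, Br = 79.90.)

C2H5Br

Assume 100 g: 22.04 g C, 4.626 g H, 73.334 g Br.
Moles — C: 22.04 / 12.01 = 1.835 mol; H: 4.626 / 1.008 = 4.589 mol; Br: 73.334 / 79.90 = 0.9178 mol
Smallest is Br at 0.9178 mol; normalising gives C 1.999, H 5.000, Br 1.000
Ratio ≈ 2:5:1, so the empirical formula is C2H5Br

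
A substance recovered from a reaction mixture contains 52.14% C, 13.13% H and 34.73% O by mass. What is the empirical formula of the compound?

C2H6O

Assume 100 g: 52.14 g C, 13.13 g H, 34.73 g O.
Moles — C: 52.14 / 12.01 = 4.341 mol; H: 13.13 / 1.008 = 13.03 mol; O: 34.73 / 16.00 = 2.171 mol
Smallest is O at 2.171 mol; normalising gives C 2.000, H 6.001, O 1.000
≈ 2:6:1 → C2H6O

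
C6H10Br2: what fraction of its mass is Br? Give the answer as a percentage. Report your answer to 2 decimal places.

66.05%

Molar mass = 6(12.01) + 10(1.008) + 2(79.90) = 241.940 g/mol
Mass of Br per mole = 2 × 79.90 = 159.800 g
% Br = 159.800 / 241.940 × 100 = 66.05%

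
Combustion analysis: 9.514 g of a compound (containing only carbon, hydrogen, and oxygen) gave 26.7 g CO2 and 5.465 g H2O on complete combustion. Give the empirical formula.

C6H6O

mol C = 26.7 / 44.01 = 0.6067; mass C = 0.6067 × 12.01 = 7.286 g
mol H = 2 × (5.465 / 18.02) = 0.6065; mass H = 0.6065 × 1.008 = 0.6114 g
mass O = 9.514 − (7.898) = 1.616 g → mol O = 0.1010
Divide by the smallest (0.101 mol O): C 6.005, H 6.004, O 1.000
Ratio ≈ 6:6:1, so the empirical formula is C6H6O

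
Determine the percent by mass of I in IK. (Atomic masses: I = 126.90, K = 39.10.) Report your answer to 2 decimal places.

76.45%

Molar mass = 1(126.90) + 1(39.10) = 166.000 g/mol
Mass of I per mole = 1 × 126.90 = 126.900 g
% I = 126.900 / 166.000 × 100 = 76.45%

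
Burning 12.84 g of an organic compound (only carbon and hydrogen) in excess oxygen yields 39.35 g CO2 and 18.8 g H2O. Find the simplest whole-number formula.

C3H7

mol C = 39.35 / 44.01 = 0.8941; mass C = 0.8941 × 12.01 = 10.74 g
mol H = 2 × (18.8 / 18.02) = 2.087; mass H = 2.087 × 1.008 = 2.103 g
Divide by the smallest (0.8941 mol C): C 1.000, H 2.334
×3: C 3.00, H 7.00 → C3H7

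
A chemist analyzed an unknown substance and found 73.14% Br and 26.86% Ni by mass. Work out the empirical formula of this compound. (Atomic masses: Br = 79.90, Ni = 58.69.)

Br2Ni

Assume 100 g: 73.14 g Br, 26.86 g Ni.
Moles — Br: 73.14 / 79.90 = 0.9154 mol; Ni: 26.86 / 58.69 = 0.4577 mol
Smallest is Ni at 0.4577 mol; normalising gives Br 2.000, Ni 1.000
→ Br2Ni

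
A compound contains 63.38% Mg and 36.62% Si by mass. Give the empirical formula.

Assume 100 g: 63.38 g Mg, 36.62 g Si.
Moles — Mg: 63.38 / 24.31 = 2.607 mol; Si: 36.62 / 28.09 = 1.304 mol
Ratios (÷ 1.304): Mg 2.000, Si 1.000
→ Mg2Si

Mg2Si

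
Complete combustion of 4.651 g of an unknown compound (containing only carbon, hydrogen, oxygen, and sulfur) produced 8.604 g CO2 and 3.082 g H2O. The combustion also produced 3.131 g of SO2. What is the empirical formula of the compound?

C8H14OS2

mol C = 8.604 / 44.01 = 0.1955; mass C = 0.1955 × 12.01 = 2.348 g
mol H = 2 × (3.082 / 18.02) = 0.3421; mass H = 0.3421 × 1.008 = 0.3448 g
mol S = 3.131 / 64.07 = 0.04887; mass S = 1.567 g
mass O = 4.651 − (4.260) = 0.3910 g → mol O = 0.02444
Smallest is O at 0.02444 mol; normalising gives C 8.000, H 13.997, O 1.000, S 2.000
→ C8H14OS2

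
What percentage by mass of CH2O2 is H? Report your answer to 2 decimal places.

Molar mass = 1(12.01) + 2(1.008) + 2(16.00) = 46.026 g/mol
Mass of H per mole = 2 × 1.008 = 2.016 g
% H = 2.016 / 46.026 × 100 = 4.38%

4.38%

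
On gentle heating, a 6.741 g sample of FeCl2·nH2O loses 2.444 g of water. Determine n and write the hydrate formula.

Mass of anhydrous FeCl2 = 6.741 − 2.444 = 4.297 g
mol H2O = 2.444 / 18.02 = 0.1356
Molar mass of FeCl2 = 126.75 g/mol → mol FeCl2 = 4.297 / 126.75 = 0.0339
n = 0.1356 / 0.0339 = 4.00 ≈ 4 → FeCl2·4H2O

FeCl2·4H2O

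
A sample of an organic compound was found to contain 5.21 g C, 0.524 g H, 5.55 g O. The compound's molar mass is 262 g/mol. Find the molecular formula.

Moles — C: 5.21 / 12.01 = 0.4338 mol; H: 0.524 / 1.008 = 0.5198 mol; O: 5.55 / 16.00 = 0.3469 mol
Ratios (÷ 0.3469): C 1.251, H 1.499, O 1.000
Scaling by 4: C 5.00, H 5.99, O 4.00 → C5H6O4
Empirical-formula mass = 130.10 g/mol
n = 262 / 130.10 = 2.01 ≈ 2
Molecular formula = (C5H6O4)×2 = C10H12O8

C10H12O8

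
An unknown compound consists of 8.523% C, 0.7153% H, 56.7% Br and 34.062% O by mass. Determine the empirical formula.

Assume 100 g: 8.523 g C, 0.7153 g H, 56.7 g Br, 34.062 g O.
C: 8.523 g ÷ 12.01 g/mol = 0.7097 mol
H: 0.7153 g ÷ 1.008 g/mol = 0.7096 mol
Br: 56.7 g ÷ 79.90 g/mol = 0.7096 mol
O: 34.062 g ÷ 16.00 g/mol = 2.129 mol
Smallest is H at 0.7096 mol; normalising gives C 1.000, H 1.000, Br 1.000, O 3.000
Ratio ≈ 1:1:1:3, so the empirical formula is CHBrO3

CHBrO3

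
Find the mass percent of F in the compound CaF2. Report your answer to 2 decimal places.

48.67%

Molar mass = 1(40.08) + 2(19.00) = 78.080 g/mol
Mass of F per mole = 2 × 19.00 = 38.000 g
% F = 38.000 / 78.080 × 100 = 48.67%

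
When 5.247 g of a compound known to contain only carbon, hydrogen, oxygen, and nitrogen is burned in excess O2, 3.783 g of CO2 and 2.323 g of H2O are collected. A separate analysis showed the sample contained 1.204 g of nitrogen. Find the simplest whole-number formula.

CH3NO2

mol C = 3.783 / 44.01 = 0.08596; mass C = 0.08596 × 12.01 = 1.032 g
mol H = 2 × (2.323 / 18.02) = 0.2578; mass H = 0.2578 × 1.008 = 0.2599 g
mol N = 1.204 / 14.01 = 0.08594
mass O = 5.247 − (2.496) = 2.751 g → mol O = 0.1719
Ratios (÷ 0.08594): C 1.000, H 3.000, N 1.000, O 2.001
≈ 1:3:1:2 → CH3NO2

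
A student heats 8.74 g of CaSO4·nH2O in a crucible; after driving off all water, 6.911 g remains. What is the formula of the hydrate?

Mass of water lost = 8.74 − 6.911 = 1.829 g → 1.829 / 18.02 = 0.1015 mol H2O
Molar mass of CaSO4 = 136.15 g/mol → mol CaSO4 = 6.911 / 136.15 = 0.05076
n = 0.1015 / 0.05076 = 2.00 ≈ 2 → CaSO4·2H2O

CaSO4·2H2O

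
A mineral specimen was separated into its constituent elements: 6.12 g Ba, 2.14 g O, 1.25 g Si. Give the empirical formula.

Moles — Ba: 6.12 / 137.33 = 0.04456 mol; O: 2.14 / 16.00 = 0.1338 mol; Si: 1.25 / 28.09 = 0.0445 mol
Smallest is Si at 0.0445 mol; normalising gives Ba 1.001, O 3.006, Si 1.000
Ratio ≈ 1:3:1, so the empirical formula is BaO3Si

BaO3Si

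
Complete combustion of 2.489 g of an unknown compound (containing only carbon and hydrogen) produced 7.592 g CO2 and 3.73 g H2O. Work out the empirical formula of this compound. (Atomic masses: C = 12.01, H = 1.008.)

C5H12

mol C = 7.592 / 44.01 = 0.1725; mass C = 0.1725 × 12.01 = 2.072 g
mol H = 2 × (3.73 / 18.02) = 0.4140; mass H = 0.4140 × 1.008 = 0.4173 g
Divide by the smallest (0.1725 mol C): C 1.000, H 2.400
Scaling by 5: C 5.00, H 12.00 → C5H12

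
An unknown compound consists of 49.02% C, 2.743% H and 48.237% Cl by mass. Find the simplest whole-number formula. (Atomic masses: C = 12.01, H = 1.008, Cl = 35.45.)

C3H2Cl

Assume 100 g: 49.02 g C, 2.743 g H, 48.237 g Cl.
C: 49.02 g ÷ 12.01 g/mol = 4.082 mol
H: 2.743 g ÷ 1.008 g/mol = 2.721 mol
Cl: 48.237 g ÷ 35.45 g/mol = 1.361 mol
Smallest is Cl at 1.361 mol; normalising gives C 3.000, H 2.000, Cl 1.000
≈ 3:2:1 → C3H2Cl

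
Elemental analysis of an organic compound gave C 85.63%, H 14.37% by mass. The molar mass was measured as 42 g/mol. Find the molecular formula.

C3H6

Assume 100 g: 85.63 g C, 14.37 g H.
C: 85.63 g ÷ 12.01 g/mol = 7.13 mol
H: 14.37 g ÷ 1.008 g/mol = 14.26 mol
Smallest is C at 7.13 mol; normalising gives C 1.000, H 1.999
Ratio ≈ 1:2, so the empirical formula is CH2
Empirical-formula mass = 14.03 g/mol
n = 42 / 14.03 = 2.99 ≈ 3
Molecular formula = (CH2)×3 = C3H6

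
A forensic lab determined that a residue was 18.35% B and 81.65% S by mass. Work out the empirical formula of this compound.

Assume 100 g: 18.35 g B, 81.65 g S.
n(B) = 18.35/10.81 = 1.698, n(S) = 81.65/32.07 = 2.546
Smallest is B at 1.698 mol; normalising gives B 1.000, S 1.500
×2: B 2.00, S 3.00 → B2S3

B2S3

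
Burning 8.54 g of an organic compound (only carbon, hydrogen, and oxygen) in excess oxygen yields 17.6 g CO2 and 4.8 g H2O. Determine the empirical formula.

mol C = 17.6 / 44.01 = 0.3999; mass C = 0.3999 × 12.01 = 4.803 g
mol H = 2 × (4.8 / 18.02) = 0.5327; mass H = 0.5327 × 1.008 = 0.5370 g
mass O = 8.54 − (5.340) = 3.200 g → mol O = 0.2000
Divide by the smallest (0.2 mol O): C 1.999, H 2.664, O 1.000
Scaling by 3: C 6.00, H 7.99, O 3.00 → C6H8O3

C6H8O3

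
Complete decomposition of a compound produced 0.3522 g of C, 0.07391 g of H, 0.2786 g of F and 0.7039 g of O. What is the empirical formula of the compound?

Moles — C: 0.3522 / 12.01 = 0.02933 mol; H: 0.07391 / 1.008 = 0.07332 mol; F: 0.2786 / 19.00 = 0.01466 mol; O: 0.7039 / 16.00 = 0.04399 mol
Smallest is F at 0.01466 mol; normalising gives C 2.000, H 5.001, F 1.000, O 3.000
→ C2H5FO3

C2H5FO3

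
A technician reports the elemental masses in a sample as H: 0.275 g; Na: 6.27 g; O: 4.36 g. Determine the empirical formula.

n(H) = 0.275/1.008 = 0.2728, n(Na) = 6.27/22.99 = 0.2727, n(O) = 4.36/16.00 = 0.2725
Divide by the smallest (0.2725 mol O): H 1.001, Na 1.001, O 1.000
≈ 1:1:1 → HNaO

HNaO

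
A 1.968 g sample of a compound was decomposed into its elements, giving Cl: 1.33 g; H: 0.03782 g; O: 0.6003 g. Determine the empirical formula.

Moles — Cl: 1.33 / 35.45 = 0.03752 mol; H: 0.03782 / 1.008 = 0.03752 mol; O: 0.6003 / 16.00 = 0.03752 mol
Smallest is Cl at 0.03752 mol; normalising gives Cl 1.000, H 1.000, O 1.000
→ ClHO

ClHO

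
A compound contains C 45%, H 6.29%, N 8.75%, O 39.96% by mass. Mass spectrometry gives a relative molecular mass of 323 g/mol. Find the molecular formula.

Assume 100 g: 45 g C, 6.29 g H, 8.75 g N, 39.96 g O.
Moles — C: 45 / 12.01 = 3.747 mol; H: 6.29 / 1.008 = 6.24 mol; N: 8.75 / 14.01 = 0.6246 mol; O: 39.96 / 16.00 = 2.498 mol
Ratios (÷ 0.6246): C 5.999, H 9.991, N 1.000, O 3.999
→ C6H10NO4
Empirical-formula mass = 160.15 g/mol
n = 323 / 160.15 = 2.02 ≈ 2
Molecular formula = (C6H10NO4)×2 = C12H20N2O8

C12H20N2O8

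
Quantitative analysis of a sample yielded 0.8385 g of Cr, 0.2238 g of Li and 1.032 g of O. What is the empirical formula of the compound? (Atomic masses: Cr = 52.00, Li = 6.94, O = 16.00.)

CrLi2O4

Moles — Cr: 0.8385 / 52.00 = 0.01613 mol; Li: 0.2238 / 6.94 = 0.03225 mol; O: 1.032 / 16.00 = 0.0645 mol
Smallest is Cr at 0.01613 mol; normalising gives Cr 1.000, Li 2.000, O 4.000
≈ 1:2:4 → CrLi2O4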